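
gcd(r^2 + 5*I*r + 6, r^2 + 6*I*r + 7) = r - I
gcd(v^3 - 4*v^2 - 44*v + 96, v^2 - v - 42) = v + 6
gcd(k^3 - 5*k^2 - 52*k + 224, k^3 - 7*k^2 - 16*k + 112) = k - 4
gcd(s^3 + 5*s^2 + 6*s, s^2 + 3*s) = s^2 + 3*s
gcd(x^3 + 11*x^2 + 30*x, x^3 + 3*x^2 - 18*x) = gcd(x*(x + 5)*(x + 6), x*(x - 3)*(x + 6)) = x^2 + 6*x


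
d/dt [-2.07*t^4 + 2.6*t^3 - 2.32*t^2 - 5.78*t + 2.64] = -8.28*t^3 + 7.8*t^2 - 4.64*t - 5.78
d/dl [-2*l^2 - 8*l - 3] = -4*l - 8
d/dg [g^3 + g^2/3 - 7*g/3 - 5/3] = 3*g^2 + 2*g/3 - 7/3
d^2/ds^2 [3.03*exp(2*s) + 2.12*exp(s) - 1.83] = (12.12*exp(s) + 2.12)*exp(s)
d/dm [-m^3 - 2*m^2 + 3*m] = -3*m^2 - 4*m + 3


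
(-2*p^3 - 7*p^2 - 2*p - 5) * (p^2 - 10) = -2*p^5 - 7*p^4 + 18*p^3 + 65*p^2 + 20*p + 50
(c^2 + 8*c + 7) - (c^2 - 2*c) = 10*c + 7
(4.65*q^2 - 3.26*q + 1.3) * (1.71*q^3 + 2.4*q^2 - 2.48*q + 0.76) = 7.9515*q^5 + 5.5854*q^4 - 17.133*q^3 + 14.7388*q^2 - 5.7016*q + 0.988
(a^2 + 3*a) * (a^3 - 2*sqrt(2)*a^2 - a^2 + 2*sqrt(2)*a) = a^5 - 2*sqrt(2)*a^4 + 2*a^4 - 4*sqrt(2)*a^3 - 3*a^3 + 6*sqrt(2)*a^2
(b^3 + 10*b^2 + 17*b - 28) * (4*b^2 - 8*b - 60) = 4*b^5 + 32*b^4 - 72*b^3 - 848*b^2 - 796*b + 1680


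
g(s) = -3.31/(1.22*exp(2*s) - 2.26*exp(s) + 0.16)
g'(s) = -3.31*(-2.44*exp(2*s) + 2.26*exp(s))/(1.22*exp(2*s) - 2.26*exp(s) + 0.16)^2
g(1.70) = -0.14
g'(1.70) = 0.34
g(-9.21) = -20.72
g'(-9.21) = -0.03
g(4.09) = -0.00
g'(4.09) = 0.00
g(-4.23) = -25.99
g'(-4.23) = -6.60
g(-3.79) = -30.21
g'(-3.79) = -13.74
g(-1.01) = 6.60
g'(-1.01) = -6.58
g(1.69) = -0.14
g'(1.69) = 0.35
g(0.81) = -2.66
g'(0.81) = 15.49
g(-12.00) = -20.69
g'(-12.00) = 0.00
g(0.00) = 3.76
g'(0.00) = 0.77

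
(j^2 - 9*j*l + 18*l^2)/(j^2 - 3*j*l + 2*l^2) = (j^2 - 9*j*l + 18*l^2)/(j^2 - 3*j*l + 2*l^2)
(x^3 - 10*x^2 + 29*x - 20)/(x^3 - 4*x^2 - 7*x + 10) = (x - 4)/(x + 2)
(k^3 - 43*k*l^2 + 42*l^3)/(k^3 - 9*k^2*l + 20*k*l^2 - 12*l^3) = (k + 7*l)/(k - 2*l)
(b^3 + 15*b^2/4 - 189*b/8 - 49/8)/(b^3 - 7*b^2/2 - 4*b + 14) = (4*b^2 + 29*b + 7)/(4*(b^2 - 4))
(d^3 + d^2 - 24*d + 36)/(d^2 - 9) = (d^2 + 4*d - 12)/(d + 3)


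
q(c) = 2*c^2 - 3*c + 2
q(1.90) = 3.52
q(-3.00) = 29.00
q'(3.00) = 9.00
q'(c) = 4*c - 3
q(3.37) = 14.60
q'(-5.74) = -25.96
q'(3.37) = 10.48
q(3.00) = 11.00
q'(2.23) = 5.92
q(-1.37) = 9.86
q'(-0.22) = -3.88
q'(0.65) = -0.40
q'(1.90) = 4.60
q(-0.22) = 2.76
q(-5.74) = 85.12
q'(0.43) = -1.28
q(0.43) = 1.08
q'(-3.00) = -15.00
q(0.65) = 0.90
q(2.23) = 5.26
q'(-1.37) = -8.48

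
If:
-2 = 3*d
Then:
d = -2/3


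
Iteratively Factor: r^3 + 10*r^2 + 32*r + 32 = (r + 4)*(r^2 + 6*r + 8) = (r + 2)*(r + 4)*(r + 4)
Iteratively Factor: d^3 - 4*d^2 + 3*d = (d - 1)*(d^2 - 3*d) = d*(d - 1)*(d - 3)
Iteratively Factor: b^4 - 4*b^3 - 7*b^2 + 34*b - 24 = (b - 2)*(b^3 - 2*b^2 - 11*b + 12) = (b - 2)*(b + 3)*(b^2 - 5*b + 4) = (b - 2)*(b - 1)*(b + 3)*(b - 4)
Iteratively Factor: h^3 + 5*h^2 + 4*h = (h + 1)*(h^2 + 4*h) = (h + 1)*(h + 4)*(h)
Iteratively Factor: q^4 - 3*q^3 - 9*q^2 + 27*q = (q - 3)*(q^3 - 9*q) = q*(q - 3)*(q^2 - 9) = q*(q - 3)^2*(q + 3)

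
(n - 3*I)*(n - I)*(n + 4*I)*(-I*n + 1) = -I*n^4 + n^3 - 13*I*n^2 + n - 12*I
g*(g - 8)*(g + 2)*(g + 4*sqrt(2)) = g^4 - 6*g^3 + 4*sqrt(2)*g^3 - 24*sqrt(2)*g^2 - 16*g^2 - 64*sqrt(2)*g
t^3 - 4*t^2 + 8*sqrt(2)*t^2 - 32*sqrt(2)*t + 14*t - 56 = (t - 4)*(t + sqrt(2))*(t + 7*sqrt(2))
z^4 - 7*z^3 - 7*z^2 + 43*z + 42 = (z - 7)*(z - 3)*(z + 1)*(z + 2)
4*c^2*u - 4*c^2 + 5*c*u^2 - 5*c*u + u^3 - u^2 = (c + u)*(4*c + u)*(u - 1)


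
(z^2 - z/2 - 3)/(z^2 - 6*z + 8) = (z + 3/2)/(z - 4)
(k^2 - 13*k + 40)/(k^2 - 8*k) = (k - 5)/k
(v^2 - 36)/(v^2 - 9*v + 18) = (v + 6)/(v - 3)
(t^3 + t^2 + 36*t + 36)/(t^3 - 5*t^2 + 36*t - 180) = (t + 1)/(t - 5)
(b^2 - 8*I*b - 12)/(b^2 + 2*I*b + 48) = (b - 2*I)/(b + 8*I)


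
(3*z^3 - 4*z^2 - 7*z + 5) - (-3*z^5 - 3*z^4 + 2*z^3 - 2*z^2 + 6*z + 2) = 3*z^5 + 3*z^4 + z^3 - 2*z^2 - 13*z + 3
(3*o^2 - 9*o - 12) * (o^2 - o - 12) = 3*o^4 - 12*o^3 - 39*o^2 + 120*o + 144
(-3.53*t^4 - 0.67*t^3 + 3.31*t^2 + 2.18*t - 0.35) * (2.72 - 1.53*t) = 5.4009*t^5 - 8.5765*t^4 - 6.8867*t^3 + 5.6678*t^2 + 6.4651*t - 0.952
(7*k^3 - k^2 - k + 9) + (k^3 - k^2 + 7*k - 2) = 8*k^3 - 2*k^2 + 6*k + 7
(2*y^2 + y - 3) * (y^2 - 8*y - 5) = 2*y^4 - 15*y^3 - 21*y^2 + 19*y + 15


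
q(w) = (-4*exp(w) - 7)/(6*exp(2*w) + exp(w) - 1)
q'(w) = (-4*exp(w) - 7)*(-12*exp(2*w) - exp(w))/(6*exp(2*w) + exp(w) - 1)^2 - 4*exp(w)/(6*exp(2*w) + exp(w) - 1)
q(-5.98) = 7.03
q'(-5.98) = 0.03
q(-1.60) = 14.11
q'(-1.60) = 19.07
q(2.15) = -0.09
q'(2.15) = 0.11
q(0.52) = -0.78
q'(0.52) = 1.19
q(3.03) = -0.03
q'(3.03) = 0.04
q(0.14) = -1.43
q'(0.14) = 2.45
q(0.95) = -0.42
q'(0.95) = 0.58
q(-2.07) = 9.64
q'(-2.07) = 4.58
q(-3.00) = 7.70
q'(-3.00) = 0.87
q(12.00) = 0.00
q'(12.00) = 0.00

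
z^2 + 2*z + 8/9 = (z + 2/3)*(z + 4/3)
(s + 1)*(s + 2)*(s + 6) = s^3 + 9*s^2 + 20*s + 12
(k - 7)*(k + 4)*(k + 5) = k^3 + 2*k^2 - 43*k - 140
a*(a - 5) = a^2 - 5*a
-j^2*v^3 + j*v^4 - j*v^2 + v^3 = v^2*(-j + v)*(j*v + 1)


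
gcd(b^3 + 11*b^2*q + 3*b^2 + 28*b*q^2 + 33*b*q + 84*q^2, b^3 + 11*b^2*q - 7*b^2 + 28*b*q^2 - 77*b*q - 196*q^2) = b^2 + 11*b*q + 28*q^2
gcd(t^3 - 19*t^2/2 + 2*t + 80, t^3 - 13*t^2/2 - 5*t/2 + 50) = t^2 - 3*t/2 - 10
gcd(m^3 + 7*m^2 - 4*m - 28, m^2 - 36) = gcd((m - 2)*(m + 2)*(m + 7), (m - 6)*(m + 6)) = 1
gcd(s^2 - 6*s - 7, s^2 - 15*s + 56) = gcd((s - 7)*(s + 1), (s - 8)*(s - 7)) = s - 7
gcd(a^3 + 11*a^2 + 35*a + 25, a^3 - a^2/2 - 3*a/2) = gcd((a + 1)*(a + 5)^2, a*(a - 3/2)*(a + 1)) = a + 1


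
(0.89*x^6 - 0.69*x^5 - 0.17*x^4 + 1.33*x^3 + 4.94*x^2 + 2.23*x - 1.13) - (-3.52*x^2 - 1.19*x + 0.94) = 0.89*x^6 - 0.69*x^5 - 0.17*x^4 + 1.33*x^3 + 8.46*x^2 + 3.42*x - 2.07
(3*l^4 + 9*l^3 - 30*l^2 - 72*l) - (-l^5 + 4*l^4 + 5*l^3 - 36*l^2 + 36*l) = l^5 - l^4 + 4*l^3 + 6*l^2 - 108*l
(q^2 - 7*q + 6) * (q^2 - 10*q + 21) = q^4 - 17*q^3 + 97*q^2 - 207*q + 126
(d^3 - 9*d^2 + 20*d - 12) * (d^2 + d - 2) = d^5 - 8*d^4 + 9*d^3 + 26*d^2 - 52*d + 24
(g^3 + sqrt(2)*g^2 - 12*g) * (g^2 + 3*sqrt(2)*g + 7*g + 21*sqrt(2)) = g^5 + 4*sqrt(2)*g^4 + 7*g^4 - 6*g^3 + 28*sqrt(2)*g^3 - 36*sqrt(2)*g^2 - 42*g^2 - 252*sqrt(2)*g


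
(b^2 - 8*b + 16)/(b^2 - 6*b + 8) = (b - 4)/(b - 2)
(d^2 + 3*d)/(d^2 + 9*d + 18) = d/(d + 6)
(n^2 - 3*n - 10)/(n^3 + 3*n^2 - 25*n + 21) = (n^2 - 3*n - 10)/(n^3 + 3*n^2 - 25*n + 21)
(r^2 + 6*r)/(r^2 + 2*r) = (r + 6)/(r + 2)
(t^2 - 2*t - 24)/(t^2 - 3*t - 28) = (t - 6)/(t - 7)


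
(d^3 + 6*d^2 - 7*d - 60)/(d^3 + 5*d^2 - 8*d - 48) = (d + 5)/(d + 4)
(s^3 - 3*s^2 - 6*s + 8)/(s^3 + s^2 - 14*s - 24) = (s - 1)/(s + 3)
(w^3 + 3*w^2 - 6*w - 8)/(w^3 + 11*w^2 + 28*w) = (w^2 - w - 2)/(w*(w + 7))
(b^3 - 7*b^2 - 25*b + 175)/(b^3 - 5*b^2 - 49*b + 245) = (b + 5)/(b + 7)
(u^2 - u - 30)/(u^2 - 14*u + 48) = (u + 5)/(u - 8)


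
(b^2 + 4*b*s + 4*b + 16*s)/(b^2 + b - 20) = (b^2 + 4*b*s + 4*b + 16*s)/(b^2 + b - 20)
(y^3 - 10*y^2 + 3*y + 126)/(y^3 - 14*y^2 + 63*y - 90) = (y^2 - 4*y - 21)/(y^2 - 8*y + 15)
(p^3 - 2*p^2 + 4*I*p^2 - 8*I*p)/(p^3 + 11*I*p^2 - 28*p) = (p - 2)/(p + 7*I)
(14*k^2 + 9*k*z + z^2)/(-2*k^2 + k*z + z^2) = (7*k + z)/(-k + z)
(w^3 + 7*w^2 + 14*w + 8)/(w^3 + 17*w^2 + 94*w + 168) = (w^2 + 3*w + 2)/(w^2 + 13*w + 42)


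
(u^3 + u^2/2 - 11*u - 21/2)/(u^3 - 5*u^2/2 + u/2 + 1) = (2*u^3 + u^2 - 22*u - 21)/(2*u^3 - 5*u^2 + u + 2)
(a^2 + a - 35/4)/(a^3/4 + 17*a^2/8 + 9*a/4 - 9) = 2*(4*a^2 + 4*a - 35)/(2*a^3 + 17*a^2 + 18*a - 72)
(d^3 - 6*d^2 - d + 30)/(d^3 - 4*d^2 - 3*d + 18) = (d - 5)/(d - 3)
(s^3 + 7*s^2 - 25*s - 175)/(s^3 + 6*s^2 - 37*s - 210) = (s - 5)/(s - 6)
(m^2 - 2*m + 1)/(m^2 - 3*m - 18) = (-m^2 + 2*m - 1)/(-m^2 + 3*m + 18)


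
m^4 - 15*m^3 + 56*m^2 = m^2*(m - 8)*(m - 7)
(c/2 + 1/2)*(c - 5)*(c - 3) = c^3/2 - 7*c^2/2 + 7*c/2 + 15/2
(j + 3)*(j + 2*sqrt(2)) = j^2 + 2*sqrt(2)*j + 3*j + 6*sqrt(2)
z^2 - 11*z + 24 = (z - 8)*(z - 3)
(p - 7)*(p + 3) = p^2 - 4*p - 21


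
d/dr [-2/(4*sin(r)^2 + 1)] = 8*sin(2*r)/(3 - 2*cos(2*r))^2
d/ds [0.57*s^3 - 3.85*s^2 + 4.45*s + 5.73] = 1.71*s^2 - 7.7*s + 4.45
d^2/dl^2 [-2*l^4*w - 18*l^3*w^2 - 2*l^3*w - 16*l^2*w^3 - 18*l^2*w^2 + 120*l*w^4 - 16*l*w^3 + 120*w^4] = 4*w*(-6*l^2 - 27*l*w - 3*l - 8*w^2 - 9*w)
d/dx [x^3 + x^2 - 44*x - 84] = 3*x^2 + 2*x - 44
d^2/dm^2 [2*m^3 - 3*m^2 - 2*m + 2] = 12*m - 6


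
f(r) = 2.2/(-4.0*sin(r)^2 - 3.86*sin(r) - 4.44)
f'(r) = 2.2*(8.0*sin(r)*cos(r) + 3.86*cos(r))/(-4.0*sin(r)^2 - 3.86*sin(r) - 4.44)^2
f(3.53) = -0.62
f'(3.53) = -0.13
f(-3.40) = -0.39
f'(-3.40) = -0.39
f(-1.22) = -0.51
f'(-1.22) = -0.15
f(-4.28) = -0.20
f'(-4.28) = -0.08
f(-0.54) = -0.63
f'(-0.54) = -0.04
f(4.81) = -0.48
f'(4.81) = -0.04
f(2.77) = -0.35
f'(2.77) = -0.34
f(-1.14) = -0.52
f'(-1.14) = -0.17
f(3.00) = -0.43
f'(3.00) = -0.42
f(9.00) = -0.33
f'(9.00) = -0.32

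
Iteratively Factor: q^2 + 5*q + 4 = (q + 4)*(q + 1)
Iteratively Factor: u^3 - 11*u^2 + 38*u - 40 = (u - 4)*(u^2 - 7*u + 10) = (u - 5)*(u - 4)*(u - 2)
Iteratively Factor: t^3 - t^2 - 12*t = (t + 3)*(t^2 - 4*t) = (t - 4)*(t + 3)*(t)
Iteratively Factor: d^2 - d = (d)*(d - 1)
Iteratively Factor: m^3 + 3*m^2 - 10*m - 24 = (m + 4)*(m^2 - m - 6) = (m - 3)*(m + 4)*(m + 2)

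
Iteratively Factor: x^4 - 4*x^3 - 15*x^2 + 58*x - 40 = (x - 1)*(x^3 - 3*x^2 - 18*x + 40) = (x - 5)*(x - 1)*(x^2 + 2*x - 8) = (x - 5)*(x - 2)*(x - 1)*(x + 4)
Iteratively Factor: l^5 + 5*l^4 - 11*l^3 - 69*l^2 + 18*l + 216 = (l - 2)*(l^4 + 7*l^3 + 3*l^2 - 63*l - 108) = (l - 2)*(l + 3)*(l^3 + 4*l^2 - 9*l - 36) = (l - 2)*(l + 3)^2*(l^2 + l - 12) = (l - 3)*(l - 2)*(l + 3)^2*(l + 4)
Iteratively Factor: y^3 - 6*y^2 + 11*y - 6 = (y - 1)*(y^2 - 5*y + 6) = (y - 2)*(y - 1)*(y - 3)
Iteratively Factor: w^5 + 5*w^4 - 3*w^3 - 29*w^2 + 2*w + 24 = (w + 4)*(w^4 + w^3 - 7*w^2 - w + 6) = (w + 1)*(w + 4)*(w^3 - 7*w + 6) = (w - 2)*(w + 1)*(w + 4)*(w^2 + 2*w - 3) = (w - 2)*(w - 1)*(w + 1)*(w + 4)*(w + 3)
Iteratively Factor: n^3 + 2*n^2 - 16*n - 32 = (n - 4)*(n^2 + 6*n + 8) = (n - 4)*(n + 4)*(n + 2)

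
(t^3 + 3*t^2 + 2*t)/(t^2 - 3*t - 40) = t*(t^2 + 3*t + 2)/(t^2 - 3*t - 40)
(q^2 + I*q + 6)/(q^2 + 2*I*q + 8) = (q + 3*I)/(q + 4*I)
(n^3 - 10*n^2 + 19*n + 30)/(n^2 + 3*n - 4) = (n^3 - 10*n^2 + 19*n + 30)/(n^2 + 3*n - 4)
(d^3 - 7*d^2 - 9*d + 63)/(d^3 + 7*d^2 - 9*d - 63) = (d - 7)/(d + 7)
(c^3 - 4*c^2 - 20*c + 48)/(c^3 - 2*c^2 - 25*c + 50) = (c^2 - 2*c - 24)/(c^2 - 25)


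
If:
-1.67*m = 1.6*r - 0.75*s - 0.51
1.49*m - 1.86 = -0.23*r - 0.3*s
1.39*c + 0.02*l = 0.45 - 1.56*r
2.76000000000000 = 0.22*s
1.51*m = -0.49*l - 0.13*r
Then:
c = -9.84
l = 5.83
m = -2.66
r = 8.98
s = 12.55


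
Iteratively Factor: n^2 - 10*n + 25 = (n - 5)*(n - 5)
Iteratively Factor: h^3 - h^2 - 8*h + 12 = (h + 3)*(h^2 - 4*h + 4) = (h - 2)*(h + 3)*(h - 2)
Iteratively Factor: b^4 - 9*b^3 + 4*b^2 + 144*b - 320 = (b + 4)*(b^3 - 13*b^2 + 56*b - 80) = (b - 4)*(b + 4)*(b^2 - 9*b + 20) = (b - 5)*(b - 4)*(b + 4)*(b - 4)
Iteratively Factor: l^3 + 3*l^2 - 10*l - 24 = (l - 3)*(l^2 + 6*l + 8) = (l - 3)*(l + 4)*(l + 2)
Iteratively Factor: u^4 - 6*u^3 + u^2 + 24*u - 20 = (u - 1)*(u^3 - 5*u^2 - 4*u + 20) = (u - 1)*(u + 2)*(u^2 - 7*u + 10) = (u - 2)*(u - 1)*(u + 2)*(u - 5)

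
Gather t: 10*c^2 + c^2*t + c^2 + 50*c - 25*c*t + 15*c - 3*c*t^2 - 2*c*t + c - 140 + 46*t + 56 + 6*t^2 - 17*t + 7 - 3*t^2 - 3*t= 11*c^2 + 66*c + t^2*(3 - 3*c) + t*(c^2 - 27*c + 26) - 77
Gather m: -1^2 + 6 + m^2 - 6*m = m^2 - 6*m + 5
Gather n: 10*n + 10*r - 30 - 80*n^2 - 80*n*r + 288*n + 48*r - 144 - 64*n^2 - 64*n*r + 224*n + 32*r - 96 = -144*n^2 + n*(522 - 144*r) + 90*r - 270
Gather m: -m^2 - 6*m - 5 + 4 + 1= -m^2 - 6*m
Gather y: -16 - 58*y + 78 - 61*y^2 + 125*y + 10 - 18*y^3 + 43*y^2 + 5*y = -18*y^3 - 18*y^2 + 72*y + 72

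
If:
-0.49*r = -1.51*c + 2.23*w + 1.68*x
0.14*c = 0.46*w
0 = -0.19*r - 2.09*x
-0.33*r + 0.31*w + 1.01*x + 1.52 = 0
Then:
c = 1.61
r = 3.96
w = 0.49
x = -0.36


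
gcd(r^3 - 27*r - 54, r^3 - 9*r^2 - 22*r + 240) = r - 6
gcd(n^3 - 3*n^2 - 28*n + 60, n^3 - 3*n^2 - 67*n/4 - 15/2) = n - 6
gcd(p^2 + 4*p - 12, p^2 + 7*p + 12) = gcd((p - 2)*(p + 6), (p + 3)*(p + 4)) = 1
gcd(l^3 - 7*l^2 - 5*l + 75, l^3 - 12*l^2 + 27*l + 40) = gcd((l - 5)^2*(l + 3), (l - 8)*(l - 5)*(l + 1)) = l - 5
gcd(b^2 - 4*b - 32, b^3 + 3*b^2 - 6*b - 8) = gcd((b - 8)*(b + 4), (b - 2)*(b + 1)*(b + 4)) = b + 4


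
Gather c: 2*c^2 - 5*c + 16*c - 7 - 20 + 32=2*c^2 + 11*c + 5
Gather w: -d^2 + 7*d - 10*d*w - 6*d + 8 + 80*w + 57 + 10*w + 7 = -d^2 + d + w*(90 - 10*d) + 72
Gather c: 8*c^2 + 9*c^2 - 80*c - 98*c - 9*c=17*c^2 - 187*c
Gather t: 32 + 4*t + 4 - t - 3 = 3*t + 33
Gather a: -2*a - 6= -2*a - 6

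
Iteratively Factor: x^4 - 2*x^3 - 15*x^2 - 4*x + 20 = (x - 1)*(x^3 - x^2 - 16*x - 20) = (x - 5)*(x - 1)*(x^2 + 4*x + 4) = (x - 5)*(x - 1)*(x + 2)*(x + 2)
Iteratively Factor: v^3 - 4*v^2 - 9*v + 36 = (v - 3)*(v^2 - v - 12) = (v - 4)*(v - 3)*(v + 3)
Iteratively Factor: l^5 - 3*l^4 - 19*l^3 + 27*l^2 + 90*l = (l + 3)*(l^4 - 6*l^3 - l^2 + 30*l) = (l - 3)*(l + 3)*(l^3 - 3*l^2 - 10*l) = (l - 3)*(l + 2)*(l + 3)*(l^2 - 5*l) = (l - 5)*(l - 3)*(l + 2)*(l + 3)*(l)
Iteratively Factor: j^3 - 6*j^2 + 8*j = (j - 2)*(j^2 - 4*j) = (j - 4)*(j - 2)*(j)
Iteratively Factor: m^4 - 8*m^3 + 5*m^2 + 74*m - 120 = (m - 2)*(m^3 - 6*m^2 - 7*m + 60) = (m - 5)*(m - 2)*(m^2 - m - 12) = (m - 5)*(m - 4)*(m - 2)*(m + 3)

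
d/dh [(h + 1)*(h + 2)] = 2*h + 3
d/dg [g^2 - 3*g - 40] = 2*g - 3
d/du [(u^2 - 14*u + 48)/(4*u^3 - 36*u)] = (-u^4 + 28*u^3 - 153*u^2 + 432)/(4*u^2*(u^4 - 18*u^2 + 81))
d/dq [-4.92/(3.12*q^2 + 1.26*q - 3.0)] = (30.7008*q + 6.1992)/(3.12*q^2 + 1.26*q - 3.0)^2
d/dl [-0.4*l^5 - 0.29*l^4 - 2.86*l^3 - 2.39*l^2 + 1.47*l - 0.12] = -2.0*l^4 - 1.16*l^3 - 8.58*l^2 - 4.78*l + 1.47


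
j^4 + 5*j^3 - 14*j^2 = j^2*(j - 2)*(j + 7)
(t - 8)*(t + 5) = t^2 - 3*t - 40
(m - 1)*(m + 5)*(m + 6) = m^3 + 10*m^2 + 19*m - 30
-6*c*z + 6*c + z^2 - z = (-6*c + z)*(z - 1)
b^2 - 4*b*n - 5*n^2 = (b - 5*n)*(b + n)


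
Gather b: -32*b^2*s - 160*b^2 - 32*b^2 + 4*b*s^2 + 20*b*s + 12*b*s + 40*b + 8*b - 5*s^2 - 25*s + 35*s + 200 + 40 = b^2*(-32*s - 192) + b*(4*s^2 + 32*s + 48) - 5*s^2 + 10*s + 240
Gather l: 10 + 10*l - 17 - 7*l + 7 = 3*l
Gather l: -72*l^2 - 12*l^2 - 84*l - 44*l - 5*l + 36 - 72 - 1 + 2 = -84*l^2 - 133*l - 35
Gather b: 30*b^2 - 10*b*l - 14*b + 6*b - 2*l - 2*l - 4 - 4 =30*b^2 + b*(-10*l - 8) - 4*l - 8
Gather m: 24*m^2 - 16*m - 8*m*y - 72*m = 24*m^2 + m*(-8*y - 88)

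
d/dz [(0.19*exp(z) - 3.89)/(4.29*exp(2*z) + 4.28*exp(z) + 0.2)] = (-0.8151*exp(2*z) + 33.3762*exp(z) + 16.6872)*exp(z)/(18.4041*exp(4*z) + 36.7224*exp(3*z) + 20.0344*exp(2*z) + 1.712*exp(z) + 0.04)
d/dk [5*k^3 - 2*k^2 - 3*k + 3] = 15*k^2 - 4*k - 3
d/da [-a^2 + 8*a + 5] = 8 - 2*a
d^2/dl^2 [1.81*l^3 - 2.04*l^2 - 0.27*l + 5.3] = 10.86*l - 4.08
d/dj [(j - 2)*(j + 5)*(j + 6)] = 3*j^2 + 18*j + 8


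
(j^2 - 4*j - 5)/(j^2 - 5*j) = (j + 1)/j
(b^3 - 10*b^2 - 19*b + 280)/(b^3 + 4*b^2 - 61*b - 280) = (b - 7)/(b + 7)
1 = 1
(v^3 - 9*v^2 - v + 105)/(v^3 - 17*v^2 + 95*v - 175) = (v + 3)/(v - 5)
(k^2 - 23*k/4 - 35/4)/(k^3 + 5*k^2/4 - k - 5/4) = (k - 7)/(k^2 - 1)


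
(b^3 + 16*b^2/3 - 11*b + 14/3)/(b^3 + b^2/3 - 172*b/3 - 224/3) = (3*b^2 - 5*b + 2)/(3*b^2 - 20*b - 32)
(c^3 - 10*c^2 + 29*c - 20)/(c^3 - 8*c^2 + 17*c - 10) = (c - 4)/(c - 2)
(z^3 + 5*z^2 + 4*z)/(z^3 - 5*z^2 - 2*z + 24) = z*(z^2 + 5*z + 4)/(z^3 - 5*z^2 - 2*z + 24)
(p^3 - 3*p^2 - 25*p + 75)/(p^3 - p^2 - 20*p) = (p^2 + 2*p - 15)/(p*(p + 4))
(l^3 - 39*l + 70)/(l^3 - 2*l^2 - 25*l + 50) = (l + 7)/(l + 5)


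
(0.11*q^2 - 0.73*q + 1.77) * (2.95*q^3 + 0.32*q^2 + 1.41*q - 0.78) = 0.3245*q^5 - 2.1183*q^4 + 5.143*q^3 - 0.5487*q^2 + 3.0651*q - 1.3806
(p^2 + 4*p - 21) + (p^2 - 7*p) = 2*p^2 - 3*p - 21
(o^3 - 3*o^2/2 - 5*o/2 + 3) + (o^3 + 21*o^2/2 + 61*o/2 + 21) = 2*o^3 + 9*o^2 + 28*o + 24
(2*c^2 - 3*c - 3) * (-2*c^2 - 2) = -4*c^4 + 6*c^3 + 2*c^2 + 6*c + 6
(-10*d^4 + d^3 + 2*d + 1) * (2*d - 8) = -20*d^5 + 82*d^4 - 8*d^3 + 4*d^2 - 14*d - 8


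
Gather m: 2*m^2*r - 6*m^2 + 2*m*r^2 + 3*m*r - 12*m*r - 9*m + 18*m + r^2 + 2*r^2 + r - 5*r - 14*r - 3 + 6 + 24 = m^2*(2*r - 6) + m*(2*r^2 - 9*r + 9) + 3*r^2 - 18*r + 27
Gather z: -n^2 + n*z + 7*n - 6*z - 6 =-n^2 + 7*n + z*(n - 6) - 6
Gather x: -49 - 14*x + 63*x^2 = 63*x^2 - 14*x - 49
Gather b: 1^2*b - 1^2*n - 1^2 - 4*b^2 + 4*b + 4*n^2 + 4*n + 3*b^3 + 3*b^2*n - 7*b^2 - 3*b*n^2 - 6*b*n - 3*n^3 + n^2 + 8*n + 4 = 3*b^3 + b^2*(3*n - 11) + b*(-3*n^2 - 6*n + 5) - 3*n^3 + 5*n^2 + 11*n + 3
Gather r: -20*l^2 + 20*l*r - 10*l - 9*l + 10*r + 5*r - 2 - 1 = -20*l^2 - 19*l + r*(20*l + 15) - 3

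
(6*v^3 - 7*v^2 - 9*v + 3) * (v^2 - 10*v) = 6*v^5 - 67*v^4 + 61*v^3 + 93*v^2 - 30*v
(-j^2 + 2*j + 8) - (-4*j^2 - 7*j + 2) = 3*j^2 + 9*j + 6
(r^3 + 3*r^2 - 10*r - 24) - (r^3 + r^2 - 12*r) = 2*r^2 + 2*r - 24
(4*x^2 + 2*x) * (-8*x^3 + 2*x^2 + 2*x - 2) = -32*x^5 - 8*x^4 + 12*x^3 - 4*x^2 - 4*x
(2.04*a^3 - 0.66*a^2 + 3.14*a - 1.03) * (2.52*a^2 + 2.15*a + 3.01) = 5.1408*a^5 + 2.7228*a^4 + 12.6342*a^3 + 2.1688*a^2 + 7.2369*a - 3.1003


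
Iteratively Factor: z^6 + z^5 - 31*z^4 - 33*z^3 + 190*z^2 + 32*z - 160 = (z + 1)*(z^5 - 31*z^3 - 2*z^2 + 192*z - 160) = (z - 5)*(z + 1)*(z^4 + 5*z^3 - 6*z^2 - 32*z + 32) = (z - 5)*(z + 1)*(z + 4)*(z^3 + z^2 - 10*z + 8) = (z - 5)*(z + 1)*(z + 4)^2*(z^2 - 3*z + 2) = (z - 5)*(z - 1)*(z + 1)*(z + 4)^2*(z - 2)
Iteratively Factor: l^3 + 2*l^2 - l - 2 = (l + 2)*(l^2 - 1) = (l - 1)*(l + 2)*(l + 1)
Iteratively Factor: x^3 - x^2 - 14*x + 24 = (x - 3)*(x^2 + 2*x - 8) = (x - 3)*(x - 2)*(x + 4)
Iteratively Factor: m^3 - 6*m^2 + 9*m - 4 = (m - 4)*(m^2 - 2*m + 1) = (m - 4)*(m - 1)*(m - 1)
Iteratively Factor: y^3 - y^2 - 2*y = (y - 2)*(y^2 + y) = y*(y - 2)*(y + 1)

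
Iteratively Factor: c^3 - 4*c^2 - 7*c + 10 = (c + 2)*(c^2 - 6*c + 5) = (c - 5)*(c + 2)*(c - 1)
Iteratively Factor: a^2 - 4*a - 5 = (a - 5)*(a + 1)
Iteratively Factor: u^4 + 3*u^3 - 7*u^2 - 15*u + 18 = (u + 3)*(u^3 - 7*u + 6) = (u - 1)*(u + 3)*(u^2 + u - 6) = (u - 2)*(u - 1)*(u + 3)*(u + 3)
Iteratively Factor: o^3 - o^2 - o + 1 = (o - 1)*(o^2 - 1) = (o - 1)^2*(o + 1)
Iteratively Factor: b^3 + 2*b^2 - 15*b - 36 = (b - 4)*(b^2 + 6*b + 9) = (b - 4)*(b + 3)*(b + 3)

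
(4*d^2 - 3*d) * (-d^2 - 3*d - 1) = -4*d^4 - 9*d^3 + 5*d^2 + 3*d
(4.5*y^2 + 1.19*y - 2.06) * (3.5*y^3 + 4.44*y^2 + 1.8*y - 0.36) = 15.75*y^5 + 24.145*y^4 + 6.1736*y^3 - 8.6244*y^2 - 4.1364*y + 0.7416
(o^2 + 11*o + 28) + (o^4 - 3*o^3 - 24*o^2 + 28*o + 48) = o^4 - 3*o^3 - 23*o^2 + 39*o + 76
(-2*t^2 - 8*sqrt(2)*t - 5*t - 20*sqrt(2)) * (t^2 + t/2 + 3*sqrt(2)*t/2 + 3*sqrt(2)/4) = -2*t^4 - 11*sqrt(2)*t^3 - 6*t^3 - 33*sqrt(2)*t^2 - 53*t^2/2 - 72*t - 55*sqrt(2)*t/4 - 30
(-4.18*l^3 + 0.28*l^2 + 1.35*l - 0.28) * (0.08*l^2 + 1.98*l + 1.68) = -0.3344*l^5 - 8.254*l^4 - 6.36*l^3 + 3.121*l^2 + 1.7136*l - 0.4704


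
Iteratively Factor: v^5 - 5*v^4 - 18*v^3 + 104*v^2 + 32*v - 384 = (v - 3)*(v^4 - 2*v^3 - 24*v^2 + 32*v + 128) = (v - 3)*(v + 2)*(v^3 - 4*v^2 - 16*v + 64) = (v - 4)*(v - 3)*(v + 2)*(v^2 - 16) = (v - 4)^2*(v - 3)*(v + 2)*(v + 4)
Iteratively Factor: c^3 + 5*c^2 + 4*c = (c + 1)*(c^2 + 4*c) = (c + 1)*(c + 4)*(c)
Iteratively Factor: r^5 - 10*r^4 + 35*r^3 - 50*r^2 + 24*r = (r - 4)*(r^4 - 6*r^3 + 11*r^2 - 6*r) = (r - 4)*(r - 3)*(r^3 - 3*r^2 + 2*r) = (r - 4)*(r - 3)*(r - 2)*(r^2 - r) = r*(r - 4)*(r - 3)*(r - 2)*(r - 1)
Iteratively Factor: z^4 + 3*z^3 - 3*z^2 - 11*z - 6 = (z + 3)*(z^3 - 3*z - 2) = (z - 2)*(z + 3)*(z^2 + 2*z + 1) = (z - 2)*(z + 1)*(z + 3)*(z + 1)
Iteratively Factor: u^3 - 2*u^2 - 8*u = (u)*(u^2 - 2*u - 8) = u*(u - 4)*(u + 2)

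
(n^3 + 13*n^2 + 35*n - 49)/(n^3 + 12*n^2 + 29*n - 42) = (n + 7)/(n + 6)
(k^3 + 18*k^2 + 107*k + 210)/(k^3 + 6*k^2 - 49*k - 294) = (k + 5)/(k - 7)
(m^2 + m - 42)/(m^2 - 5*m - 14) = (-m^2 - m + 42)/(-m^2 + 5*m + 14)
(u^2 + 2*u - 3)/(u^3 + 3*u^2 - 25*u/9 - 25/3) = 9*(u - 1)/(9*u^2 - 25)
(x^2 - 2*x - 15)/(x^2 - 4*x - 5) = (x + 3)/(x + 1)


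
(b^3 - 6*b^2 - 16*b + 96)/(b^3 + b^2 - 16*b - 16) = (b - 6)/(b + 1)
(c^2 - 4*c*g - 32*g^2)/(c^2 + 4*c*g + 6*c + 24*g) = (c - 8*g)/(c + 6)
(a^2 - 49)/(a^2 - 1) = (a^2 - 49)/(a^2 - 1)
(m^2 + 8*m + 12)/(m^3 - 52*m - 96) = 1/(m - 8)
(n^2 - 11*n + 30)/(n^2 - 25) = (n - 6)/(n + 5)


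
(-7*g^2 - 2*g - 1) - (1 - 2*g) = -7*g^2 - 2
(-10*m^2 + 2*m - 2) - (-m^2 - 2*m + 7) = -9*m^2 + 4*m - 9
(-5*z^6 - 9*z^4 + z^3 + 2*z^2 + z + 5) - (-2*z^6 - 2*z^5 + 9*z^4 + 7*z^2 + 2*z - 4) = -3*z^6 + 2*z^5 - 18*z^4 + z^3 - 5*z^2 - z + 9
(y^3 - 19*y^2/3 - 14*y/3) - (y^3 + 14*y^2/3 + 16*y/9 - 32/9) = -11*y^2 - 58*y/9 + 32/9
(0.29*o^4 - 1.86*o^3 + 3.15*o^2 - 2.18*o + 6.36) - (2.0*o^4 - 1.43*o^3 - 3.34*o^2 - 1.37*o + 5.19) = -1.71*o^4 - 0.43*o^3 + 6.49*o^2 - 0.81*o + 1.17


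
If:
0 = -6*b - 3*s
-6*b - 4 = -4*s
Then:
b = -2/7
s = 4/7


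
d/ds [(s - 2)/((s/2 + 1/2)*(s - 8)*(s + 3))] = 4*(-s^3 + 5*s^2 - 8*s - 41)/(s^6 - 8*s^5 - 42*s^4 + 184*s^3 + 1033*s^2 + 1392*s + 576)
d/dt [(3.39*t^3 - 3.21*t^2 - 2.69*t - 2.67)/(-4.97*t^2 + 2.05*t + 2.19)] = (-16.8483*t^4 + 13.899*t^3 + 2.3225*t^2 - 40.5996*t - 0.4176)/(24.7009*t^4 - 20.377*t^3 - 17.5661*t^2 + 8.979*t + 4.7961)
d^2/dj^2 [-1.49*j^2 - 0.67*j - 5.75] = -2.98000000000000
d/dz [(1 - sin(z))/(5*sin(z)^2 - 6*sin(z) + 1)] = 5*cos(z)/(5*sin(z) - 1)^2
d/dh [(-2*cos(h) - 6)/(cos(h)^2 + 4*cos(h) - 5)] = 2*(sin(h)^2 - 6*cos(h) - 18)*sin(h)/(cos(h)^2 + 4*cos(h) - 5)^2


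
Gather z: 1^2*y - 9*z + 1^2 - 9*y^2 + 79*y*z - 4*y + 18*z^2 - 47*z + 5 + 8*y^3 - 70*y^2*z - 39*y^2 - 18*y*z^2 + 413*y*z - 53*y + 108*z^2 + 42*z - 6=8*y^3 - 48*y^2 - 56*y + z^2*(126 - 18*y) + z*(-70*y^2 + 492*y - 14)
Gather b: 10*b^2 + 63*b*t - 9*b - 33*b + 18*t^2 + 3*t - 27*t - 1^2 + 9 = 10*b^2 + b*(63*t - 42) + 18*t^2 - 24*t + 8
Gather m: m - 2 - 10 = m - 12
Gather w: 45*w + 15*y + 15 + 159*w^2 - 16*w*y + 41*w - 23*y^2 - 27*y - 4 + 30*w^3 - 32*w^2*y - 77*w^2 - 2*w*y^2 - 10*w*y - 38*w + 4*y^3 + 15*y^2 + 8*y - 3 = 30*w^3 + w^2*(82 - 32*y) + w*(-2*y^2 - 26*y + 48) + 4*y^3 - 8*y^2 - 4*y + 8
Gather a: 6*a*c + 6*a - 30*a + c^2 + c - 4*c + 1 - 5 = a*(6*c - 24) + c^2 - 3*c - 4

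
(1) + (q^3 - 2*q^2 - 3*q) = q^3 - 2*q^2 - 3*q + 1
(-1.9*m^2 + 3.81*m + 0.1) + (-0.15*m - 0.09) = -1.9*m^2 + 3.66*m + 0.01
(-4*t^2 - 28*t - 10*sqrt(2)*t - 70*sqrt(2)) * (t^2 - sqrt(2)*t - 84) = -4*t^4 - 28*t^3 - 6*sqrt(2)*t^3 - 42*sqrt(2)*t^2 + 356*t^2 + 840*sqrt(2)*t + 2492*t + 5880*sqrt(2)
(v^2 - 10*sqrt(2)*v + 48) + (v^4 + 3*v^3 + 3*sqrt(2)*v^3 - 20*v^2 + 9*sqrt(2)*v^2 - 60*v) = v^4 + 3*v^3 + 3*sqrt(2)*v^3 - 19*v^2 + 9*sqrt(2)*v^2 - 60*v - 10*sqrt(2)*v + 48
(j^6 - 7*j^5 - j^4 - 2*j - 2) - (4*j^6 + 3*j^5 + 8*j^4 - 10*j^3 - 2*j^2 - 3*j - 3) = -3*j^6 - 10*j^5 - 9*j^4 + 10*j^3 + 2*j^2 + j + 1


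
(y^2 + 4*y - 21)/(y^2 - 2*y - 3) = (y + 7)/(y + 1)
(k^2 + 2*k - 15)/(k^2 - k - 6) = (k + 5)/(k + 2)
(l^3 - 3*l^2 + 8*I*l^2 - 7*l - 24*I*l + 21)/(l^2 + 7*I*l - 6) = (l^2 + l*(-3 + 7*I) - 21*I)/(l + 6*I)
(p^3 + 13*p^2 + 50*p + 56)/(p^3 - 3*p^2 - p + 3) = (p^3 + 13*p^2 + 50*p + 56)/(p^3 - 3*p^2 - p + 3)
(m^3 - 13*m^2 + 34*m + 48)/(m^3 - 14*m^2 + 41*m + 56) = (m - 6)/(m - 7)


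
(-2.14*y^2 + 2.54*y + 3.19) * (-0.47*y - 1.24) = 1.0058*y^3 + 1.4598*y^2 - 4.6489*y - 3.9556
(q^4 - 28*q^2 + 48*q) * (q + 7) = q^5 + 7*q^4 - 28*q^3 - 148*q^2 + 336*q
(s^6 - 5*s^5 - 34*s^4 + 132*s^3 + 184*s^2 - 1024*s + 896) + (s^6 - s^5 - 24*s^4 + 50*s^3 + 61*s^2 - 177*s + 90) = 2*s^6 - 6*s^5 - 58*s^4 + 182*s^3 + 245*s^2 - 1201*s + 986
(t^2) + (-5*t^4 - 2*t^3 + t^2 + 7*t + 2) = -5*t^4 - 2*t^3 + 2*t^2 + 7*t + 2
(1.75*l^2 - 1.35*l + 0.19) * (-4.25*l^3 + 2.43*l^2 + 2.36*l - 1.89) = -7.4375*l^5 + 9.99*l^4 + 0.0419999999999994*l^3 - 6.0318*l^2 + 2.9999*l - 0.3591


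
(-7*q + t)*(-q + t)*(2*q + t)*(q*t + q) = 14*q^4*t + 14*q^4 - 9*q^3*t^2 - 9*q^3*t - 6*q^2*t^3 - 6*q^2*t^2 + q*t^4 + q*t^3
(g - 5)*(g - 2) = g^2 - 7*g + 10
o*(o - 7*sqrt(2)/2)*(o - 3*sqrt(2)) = o^3 - 13*sqrt(2)*o^2/2 + 21*o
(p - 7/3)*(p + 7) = p^2 + 14*p/3 - 49/3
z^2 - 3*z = z*(z - 3)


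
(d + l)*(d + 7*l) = d^2 + 8*d*l + 7*l^2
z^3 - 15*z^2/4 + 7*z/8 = z*(z - 7/2)*(z - 1/4)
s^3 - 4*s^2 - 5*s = s*(s - 5)*(s + 1)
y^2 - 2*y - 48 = (y - 8)*(y + 6)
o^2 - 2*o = o*(o - 2)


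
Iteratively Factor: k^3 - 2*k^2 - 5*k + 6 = (k + 2)*(k^2 - 4*k + 3) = (k - 1)*(k + 2)*(k - 3)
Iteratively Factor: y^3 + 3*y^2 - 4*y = (y + 4)*(y^2 - y) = (y - 1)*(y + 4)*(y)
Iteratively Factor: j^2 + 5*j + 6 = (j + 2)*(j + 3)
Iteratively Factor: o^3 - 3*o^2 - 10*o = (o + 2)*(o^2 - 5*o) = o*(o + 2)*(o - 5)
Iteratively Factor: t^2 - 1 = (t - 1)*(t + 1)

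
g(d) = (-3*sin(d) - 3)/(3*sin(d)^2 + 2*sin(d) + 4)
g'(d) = (-6*sin(d)*cos(d) - 2*cos(d))*(-3*sin(d) - 3)/(3*sin(d)^2 + 2*sin(d) + 4)^2 - 3*cos(d)/(3*sin(d)^2 + 2*sin(d) + 4)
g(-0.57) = -0.36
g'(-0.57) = -0.77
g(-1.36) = -0.01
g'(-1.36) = -0.13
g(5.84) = -0.46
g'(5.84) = -0.80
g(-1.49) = -0.00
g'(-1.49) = -0.05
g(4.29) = -0.06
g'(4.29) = 0.28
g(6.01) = -0.60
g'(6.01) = -0.73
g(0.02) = -0.76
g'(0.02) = -0.35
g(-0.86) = -0.17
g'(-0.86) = -0.53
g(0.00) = -0.75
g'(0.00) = -0.38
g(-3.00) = -0.68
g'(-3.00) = 0.58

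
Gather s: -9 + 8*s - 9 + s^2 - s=s^2 + 7*s - 18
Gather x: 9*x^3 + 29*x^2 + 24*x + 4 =9*x^3 + 29*x^2 + 24*x + 4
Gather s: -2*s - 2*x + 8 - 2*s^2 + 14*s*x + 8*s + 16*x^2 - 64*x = -2*s^2 + s*(14*x + 6) + 16*x^2 - 66*x + 8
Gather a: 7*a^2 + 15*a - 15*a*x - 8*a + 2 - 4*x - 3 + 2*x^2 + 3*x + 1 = 7*a^2 + a*(7 - 15*x) + 2*x^2 - x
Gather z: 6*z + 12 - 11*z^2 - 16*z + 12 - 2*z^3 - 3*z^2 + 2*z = -2*z^3 - 14*z^2 - 8*z + 24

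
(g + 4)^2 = g^2 + 8*g + 16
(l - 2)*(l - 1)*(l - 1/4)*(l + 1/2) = l^4 - 11*l^3/4 + 9*l^2/8 + 7*l/8 - 1/4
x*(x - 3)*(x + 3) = x^3 - 9*x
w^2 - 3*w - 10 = (w - 5)*(w + 2)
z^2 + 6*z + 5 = (z + 1)*(z + 5)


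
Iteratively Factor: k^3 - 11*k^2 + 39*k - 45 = (k - 3)*(k^2 - 8*k + 15) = (k - 3)^2*(k - 5)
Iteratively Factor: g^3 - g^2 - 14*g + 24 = (g + 4)*(g^2 - 5*g + 6) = (g - 2)*(g + 4)*(g - 3)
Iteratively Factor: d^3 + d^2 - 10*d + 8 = (d + 4)*(d^2 - 3*d + 2) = (d - 1)*(d + 4)*(d - 2)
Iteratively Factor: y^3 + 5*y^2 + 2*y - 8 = (y - 1)*(y^2 + 6*y + 8) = (y - 1)*(y + 4)*(y + 2)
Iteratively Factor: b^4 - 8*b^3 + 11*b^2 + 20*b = (b)*(b^3 - 8*b^2 + 11*b + 20) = b*(b - 4)*(b^2 - 4*b - 5) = b*(b - 5)*(b - 4)*(b + 1)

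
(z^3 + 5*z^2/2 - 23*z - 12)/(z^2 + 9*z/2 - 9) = (2*z^2 - 7*z - 4)/(2*z - 3)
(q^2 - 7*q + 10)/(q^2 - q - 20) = (q - 2)/(q + 4)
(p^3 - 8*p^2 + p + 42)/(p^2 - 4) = (p^2 - 10*p + 21)/(p - 2)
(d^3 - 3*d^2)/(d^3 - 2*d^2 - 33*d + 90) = d^2/(d^2 + d - 30)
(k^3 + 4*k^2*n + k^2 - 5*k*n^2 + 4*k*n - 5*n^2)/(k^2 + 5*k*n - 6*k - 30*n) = (k^2 - k*n + k - n)/(k - 6)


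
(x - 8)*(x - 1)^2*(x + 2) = x^4 - 8*x^3 - 3*x^2 + 26*x - 16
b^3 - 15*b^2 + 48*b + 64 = (b - 8)^2*(b + 1)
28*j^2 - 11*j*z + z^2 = (-7*j + z)*(-4*j + z)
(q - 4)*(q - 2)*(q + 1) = q^3 - 5*q^2 + 2*q + 8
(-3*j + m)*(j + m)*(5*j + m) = -15*j^3 - 13*j^2*m + 3*j*m^2 + m^3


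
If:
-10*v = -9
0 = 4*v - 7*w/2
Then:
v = 9/10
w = 36/35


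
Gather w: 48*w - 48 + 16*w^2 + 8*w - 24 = 16*w^2 + 56*w - 72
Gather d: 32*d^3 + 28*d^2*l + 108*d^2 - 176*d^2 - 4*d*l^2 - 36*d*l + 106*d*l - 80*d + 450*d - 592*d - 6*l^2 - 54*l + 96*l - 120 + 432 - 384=32*d^3 + d^2*(28*l - 68) + d*(-4*l^2 + 70*l - 222) - 6*l^2 + 42*l - 72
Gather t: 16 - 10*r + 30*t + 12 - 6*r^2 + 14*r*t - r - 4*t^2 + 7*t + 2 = -6*r^2 - 11*r - 4*t^2 + t*(14*r + 37) + 30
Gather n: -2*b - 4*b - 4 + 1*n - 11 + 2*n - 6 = -6*b + 3*n - 21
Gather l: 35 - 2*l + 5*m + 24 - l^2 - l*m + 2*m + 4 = -l^2 + l*(-m - 2) + 7*m + 63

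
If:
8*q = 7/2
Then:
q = 7/16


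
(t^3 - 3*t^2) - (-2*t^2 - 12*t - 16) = t^3 - t^2 + 12*t + 16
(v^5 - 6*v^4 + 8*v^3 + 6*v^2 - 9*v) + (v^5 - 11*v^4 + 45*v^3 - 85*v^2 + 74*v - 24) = 2*v^5 - 17*v^4 + 53*v^3 - 79*v^2 + 65*v - 24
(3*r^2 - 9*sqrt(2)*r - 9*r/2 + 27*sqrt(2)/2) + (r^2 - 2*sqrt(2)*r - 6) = 4*r^2 - 11*sqrt(2)*r - 9*r/2 - 6 + 27*sqrt(2)/2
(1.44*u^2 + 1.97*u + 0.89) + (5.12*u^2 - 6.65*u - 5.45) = 6.56*u^2 - 4.68*u - 4.56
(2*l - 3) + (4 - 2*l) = 1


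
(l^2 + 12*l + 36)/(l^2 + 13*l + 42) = (l + 6)/(l + 7)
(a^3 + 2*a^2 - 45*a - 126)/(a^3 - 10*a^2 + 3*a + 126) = (a + 6)/(a - 6)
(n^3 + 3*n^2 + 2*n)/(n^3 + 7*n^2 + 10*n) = (n + 1)/(n + 5)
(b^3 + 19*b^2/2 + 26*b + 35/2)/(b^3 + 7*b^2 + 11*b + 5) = (b + 7/2)/(b + 1)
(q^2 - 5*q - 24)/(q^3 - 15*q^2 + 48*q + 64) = (q + 3)/(q^2 - 7*q - 8)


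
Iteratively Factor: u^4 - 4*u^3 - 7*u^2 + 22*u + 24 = (u - 4)*(u^3 - 7*u - 6) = (u - 4)*(u - 3)*(u^2 + 3*u + 2) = (u - 4)*(u - 3)*(u + 2)*(u + 1)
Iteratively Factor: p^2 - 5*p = (p - 5)*(p)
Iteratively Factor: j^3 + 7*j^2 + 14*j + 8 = (j + 1)*(j^2 + 6*j + 8) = (j + 1)*(j + 2)*(j + 4)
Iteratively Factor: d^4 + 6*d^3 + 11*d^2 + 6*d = (d + 1)*(d^3 + 5*d^2 + 6*d) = d*(d + 1)*(d^2 + 5*d + 6) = d*(d + 1)*(d + 2)*(d + 3)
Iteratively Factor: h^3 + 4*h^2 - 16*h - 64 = (h + 4)*(h^2 - 16) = (h + 4)^2*(h - 4)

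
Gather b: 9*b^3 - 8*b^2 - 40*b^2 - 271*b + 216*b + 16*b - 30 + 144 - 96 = 9*b^3 - 48*b^2 - 39*b + 18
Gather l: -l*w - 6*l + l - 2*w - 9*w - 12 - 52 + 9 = l*(-w - 5) - 11*w - 55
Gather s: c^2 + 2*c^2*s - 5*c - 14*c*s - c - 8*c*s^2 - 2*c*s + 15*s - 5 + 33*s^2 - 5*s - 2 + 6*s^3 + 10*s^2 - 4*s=c^2 - 6*c + 6*s^3 + s^2*(43 - 8*c) + s*(2*c^2 - 16*c + 6) - 7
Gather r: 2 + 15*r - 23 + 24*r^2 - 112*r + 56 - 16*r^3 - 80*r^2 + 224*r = -16*r^3 - 56*r^2 + 127*r + 35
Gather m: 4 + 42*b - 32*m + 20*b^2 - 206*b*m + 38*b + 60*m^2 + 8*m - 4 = 20*b^2 + 80*b + 60*m^2 + m*(-206*b - 24)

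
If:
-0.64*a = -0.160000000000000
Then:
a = 0.25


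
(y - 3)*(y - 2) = y^2 - 5*y + 6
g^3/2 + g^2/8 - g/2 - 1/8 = (g/2 + 1/2)*(g - 1)*(g + 1/4)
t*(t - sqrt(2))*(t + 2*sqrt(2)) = t^3 + sqrt(2)*t^2 - 4*t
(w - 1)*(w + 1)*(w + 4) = w^3 + 4*w^2 - w - 4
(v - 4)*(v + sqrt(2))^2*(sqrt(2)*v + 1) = sqrt(2)*v^4 - 4*sqrt(2)*v^3 + 5*v^3 - 20*v^2 + 4*sqrt(2)*v^2 - 16*sqrt(2)*v + 2*v - 8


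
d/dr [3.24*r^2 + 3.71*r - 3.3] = 6.48*r + 3.71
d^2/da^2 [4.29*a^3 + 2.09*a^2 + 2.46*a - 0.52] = 25.74*a + 4.18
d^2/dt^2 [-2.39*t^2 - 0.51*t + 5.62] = -4.78000000000000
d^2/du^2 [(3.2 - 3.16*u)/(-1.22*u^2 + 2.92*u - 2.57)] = ((26.2624 - 23.1312*u)*(1.22*u^2 - 2.92*u + 2.57) + (2.44*u - 2.92)*(3.16*u - 3.2)*(4.88*u - 5.84))/(1.22*u^2 - 2.92*u + 2.57)^3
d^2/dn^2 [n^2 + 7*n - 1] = 2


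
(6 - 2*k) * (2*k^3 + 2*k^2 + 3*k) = -4*k^4 + 8*k^3 + 6*k^2 + 18*k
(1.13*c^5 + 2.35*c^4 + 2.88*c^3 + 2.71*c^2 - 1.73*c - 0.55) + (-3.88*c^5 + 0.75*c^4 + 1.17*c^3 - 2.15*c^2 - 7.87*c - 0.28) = -2.75*c^5 + 3.1*c^4 + 4.05*c^3 + 0.56*c^2 - 9.6*c - 0.83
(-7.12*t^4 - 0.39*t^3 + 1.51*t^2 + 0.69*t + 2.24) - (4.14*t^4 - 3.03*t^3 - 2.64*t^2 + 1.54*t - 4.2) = -11.26*t^4 + 2.64*t^3 + 4.15*t^2 - 0.85*t + 6.44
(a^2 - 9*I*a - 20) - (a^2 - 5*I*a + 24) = -4*I*a - 44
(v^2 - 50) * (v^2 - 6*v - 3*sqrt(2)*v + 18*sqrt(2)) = v^4 - 6*v^3 - 3*sqrt(2)*v^3 - 50*v^2 + 18*sqrt(2)*v^2 + 150*sqrt(2)*v + 300*v - 900*sqrt(2)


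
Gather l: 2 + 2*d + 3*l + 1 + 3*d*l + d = 3*d + l*(3*d + 3) + 3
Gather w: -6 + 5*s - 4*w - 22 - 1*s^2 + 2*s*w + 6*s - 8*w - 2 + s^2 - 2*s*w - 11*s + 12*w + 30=0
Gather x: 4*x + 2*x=6*x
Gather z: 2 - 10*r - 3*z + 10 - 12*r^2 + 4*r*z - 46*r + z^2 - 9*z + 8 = -12*r^2 - 56*r + z^2 + z*(4*r - 12) + 20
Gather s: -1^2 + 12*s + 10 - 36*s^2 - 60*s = -36*s^2 - 48*s + 9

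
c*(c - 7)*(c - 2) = c^3 - 9*c^2 + 14*c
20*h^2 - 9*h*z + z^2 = (-5*h + z)*(-4*h + z)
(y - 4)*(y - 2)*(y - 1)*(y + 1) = y^4 - 6*y^3 + 7*y^2 + 6*y - 8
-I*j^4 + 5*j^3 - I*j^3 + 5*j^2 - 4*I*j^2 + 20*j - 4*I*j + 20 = (j - 2*I)*(j + 2*I)*(j + 5*I)*(-I*j - I)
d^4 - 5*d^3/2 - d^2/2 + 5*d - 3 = (d - 3/2)*(d - 1)*(d - sqrt(2))*(d + sqrt(2))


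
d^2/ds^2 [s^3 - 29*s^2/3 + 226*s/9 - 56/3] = 6*s - 58/3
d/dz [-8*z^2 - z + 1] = -16*z - 1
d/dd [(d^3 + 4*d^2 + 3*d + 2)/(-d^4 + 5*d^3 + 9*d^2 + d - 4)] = (d^6 + 8*d^5 - 2*d^4 - 20*d^3 - 65*d^2 - 68*d - 14)/(d^8 - 10*d^7 + 7*d^6 + 88*d^5 + 99*d^4 - 22*d^3 - 71*d^2 - 8*d + 16)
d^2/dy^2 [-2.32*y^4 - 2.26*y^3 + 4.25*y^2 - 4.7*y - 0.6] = -27.84*y^2 - 13.56*y + 8.5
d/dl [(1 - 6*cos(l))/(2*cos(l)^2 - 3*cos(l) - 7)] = (-12*cos(l)^2 + 4*cos(l) - 45)*sin(l)/(3*cos(l) - cos(2*l) + 6)^2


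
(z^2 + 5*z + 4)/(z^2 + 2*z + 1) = (z + 4)/(z + 1)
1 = 1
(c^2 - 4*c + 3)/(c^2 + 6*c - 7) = (c - 3)/(c + 7)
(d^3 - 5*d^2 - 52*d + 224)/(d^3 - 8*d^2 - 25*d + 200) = (d^2 + 3*d - 28)/(d^2 - 25)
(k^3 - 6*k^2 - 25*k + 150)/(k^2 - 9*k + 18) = (k^2 - 25)/(k - 3)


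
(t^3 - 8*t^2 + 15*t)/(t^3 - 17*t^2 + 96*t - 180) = t*(t - 3)/(t^2 - 12*t + 36)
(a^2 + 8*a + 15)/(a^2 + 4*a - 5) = (a + 3)/(a - 1)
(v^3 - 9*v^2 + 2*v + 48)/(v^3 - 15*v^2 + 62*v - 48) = (v^2 - v - 6)/(v^2 - 7*v + 6)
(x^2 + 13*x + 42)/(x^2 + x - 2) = (x^2 + 13*x + 42)/(x^2 + x - 2)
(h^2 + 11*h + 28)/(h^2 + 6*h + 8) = (h + 7)/(h + 2)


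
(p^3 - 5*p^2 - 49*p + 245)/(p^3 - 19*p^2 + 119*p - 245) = (p + 7)/(p - 7)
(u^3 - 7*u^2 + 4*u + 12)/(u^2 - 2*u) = u - 5 - 6/u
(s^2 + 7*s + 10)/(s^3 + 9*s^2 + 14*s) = (s + 5)/(s*(s + 7))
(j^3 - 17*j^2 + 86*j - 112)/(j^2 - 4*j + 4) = (j^2 - 15*j + 56)/(j - 2)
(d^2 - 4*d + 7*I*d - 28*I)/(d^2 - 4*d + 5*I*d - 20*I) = (d + 7*I)/(d + 5*I)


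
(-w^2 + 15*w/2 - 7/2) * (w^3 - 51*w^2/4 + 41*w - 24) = -w^5 + 81*w^4/4 - 1121*w^3/8 + 3009*w^2/8 - 647*w/2 + 84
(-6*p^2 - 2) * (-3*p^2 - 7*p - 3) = 18*p^4 + 42*p^3 + 24*p^2 + 14*p + 6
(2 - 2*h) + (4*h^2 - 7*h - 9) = 4*h^2 - 9*h - 7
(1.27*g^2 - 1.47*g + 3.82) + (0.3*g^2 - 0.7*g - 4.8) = 1.57*g^2 - 2.17*g - 0.98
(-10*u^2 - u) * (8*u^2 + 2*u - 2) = -80*u^4 - 28*u^3 + 18*u^2 + 2*u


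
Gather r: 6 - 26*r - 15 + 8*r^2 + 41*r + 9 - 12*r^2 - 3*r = -4*r^2 + 12*r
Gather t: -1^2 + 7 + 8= 14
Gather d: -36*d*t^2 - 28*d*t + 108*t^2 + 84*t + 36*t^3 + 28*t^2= d*(-36*t^2 - 28*t) + 36*t^3 + 136*t^2 + 84*t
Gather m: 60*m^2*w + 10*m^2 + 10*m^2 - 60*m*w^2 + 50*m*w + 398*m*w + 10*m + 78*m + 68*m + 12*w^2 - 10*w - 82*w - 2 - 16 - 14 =m^2*(60*w + 20) + m*(-60*w^2 + 448*w + 156) + 12*w^2 - 92*w - 32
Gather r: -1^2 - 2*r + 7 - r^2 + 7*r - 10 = -r^2 + 5*r - 4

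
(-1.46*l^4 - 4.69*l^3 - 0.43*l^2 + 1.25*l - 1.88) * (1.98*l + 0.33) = -2.8908*l^5 - 9.768*l^4 - 2.3991*l^3 + 2.3331*l^2 - 3.3099*l - 0.6204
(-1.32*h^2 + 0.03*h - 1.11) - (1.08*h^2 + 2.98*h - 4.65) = -2.4*h^2 - 2.95*h + 3.54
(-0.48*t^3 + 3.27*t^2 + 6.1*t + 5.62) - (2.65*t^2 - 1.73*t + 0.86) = -0.48*t^3 + 0.62*t^2 + 7.83*t + 4.76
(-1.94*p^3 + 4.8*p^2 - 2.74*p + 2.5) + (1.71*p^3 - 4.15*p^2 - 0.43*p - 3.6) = -0.23*p^3 + 0.649999999999999*p^2 - 3.17*p - 1.1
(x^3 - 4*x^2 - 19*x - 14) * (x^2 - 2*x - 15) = x^5 - 6*x^4 - 26*x^3 + 84*x^2 + 313*x + 210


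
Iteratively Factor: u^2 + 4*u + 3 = (u + 3)*(u + 1)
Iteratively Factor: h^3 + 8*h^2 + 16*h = (h + 4)*(h^2 + 4*h) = h*(h + 4)*(h + 4)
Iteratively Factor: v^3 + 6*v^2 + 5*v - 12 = (v + 3)*(v^2 + 3*v - 4) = (v - 1)*(v + 3)*(v + 4)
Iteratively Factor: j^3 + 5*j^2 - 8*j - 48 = (j + 4)*(j^2 + j - 12) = (j - 3)*(j + 4)*(j + 4)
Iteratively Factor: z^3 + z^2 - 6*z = (z - 2)*(z^2 + 3*z) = (z - 2)*(z + 3)*(z)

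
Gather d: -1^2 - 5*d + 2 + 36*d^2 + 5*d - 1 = 36*d^2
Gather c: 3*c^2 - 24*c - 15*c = 3*c^2 - 39*c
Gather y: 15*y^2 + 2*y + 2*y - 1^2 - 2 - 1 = 15*y^2 + 4*y - 4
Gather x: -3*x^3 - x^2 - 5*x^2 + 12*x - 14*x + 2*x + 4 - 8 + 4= -3*x^3 - 6*x^2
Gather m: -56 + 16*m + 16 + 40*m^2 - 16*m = 40*m^2 - 40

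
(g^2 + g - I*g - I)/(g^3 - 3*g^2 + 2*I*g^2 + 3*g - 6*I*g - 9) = (g + 1)/(g^2 + 3*g*(-1 + I) - 9*I)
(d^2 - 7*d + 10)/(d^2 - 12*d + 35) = (d - 2)/(d - 7)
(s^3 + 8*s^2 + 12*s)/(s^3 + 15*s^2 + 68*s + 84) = s/(s + 7)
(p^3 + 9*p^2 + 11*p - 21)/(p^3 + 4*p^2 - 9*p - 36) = (p^2 + 6*p - 7)/(p^2 + p - 12)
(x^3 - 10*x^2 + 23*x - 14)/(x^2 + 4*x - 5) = (x^2 - 9*x + 14)/(x + 5)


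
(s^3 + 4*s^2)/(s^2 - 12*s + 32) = s^2*(s + 4)/(s^2 - 12*s + 32)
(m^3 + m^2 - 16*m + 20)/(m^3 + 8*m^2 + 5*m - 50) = (m - 2)/(m + 5)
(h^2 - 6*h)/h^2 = (h - 6)/h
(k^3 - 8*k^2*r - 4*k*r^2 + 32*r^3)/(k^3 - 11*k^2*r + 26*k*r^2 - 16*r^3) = (-k - 2*r)/(-k + r)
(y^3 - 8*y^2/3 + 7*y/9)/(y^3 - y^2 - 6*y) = (-y^2 + 8*y/3 - 7/9)/(-y^2 + y + 6)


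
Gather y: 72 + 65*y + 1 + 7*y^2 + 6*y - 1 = 7*y^2 + 71*y + 72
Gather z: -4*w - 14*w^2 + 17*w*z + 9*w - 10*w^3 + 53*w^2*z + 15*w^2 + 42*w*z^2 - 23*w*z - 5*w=-10*w^3 + w^2 + 42*w*z^2 + z*(53*w^2 - 6*w)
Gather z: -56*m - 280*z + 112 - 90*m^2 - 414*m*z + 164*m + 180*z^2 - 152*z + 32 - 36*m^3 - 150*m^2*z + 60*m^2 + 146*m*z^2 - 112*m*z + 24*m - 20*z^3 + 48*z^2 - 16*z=-36*m^3 - 30*m^2 + 132*m - 20*z^3 + z^2*(146*m + 228) + z*(-150*m^2 - 526*m - 448) + 144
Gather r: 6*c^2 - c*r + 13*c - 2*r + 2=6*c^2 + 13*c + r*(-c - 2) + 2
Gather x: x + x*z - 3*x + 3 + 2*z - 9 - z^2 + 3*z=x*(z - 2) - z^2 + 5*z - 6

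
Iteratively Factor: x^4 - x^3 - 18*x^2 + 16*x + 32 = (x - 4)*(x^3 + 3*x^2 - 6*x - 8) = (x - 4)*(x + 1)*(x^2 + 2*x - 8) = (x - 4)*(x + 1)*(x + 4)*(x - 2)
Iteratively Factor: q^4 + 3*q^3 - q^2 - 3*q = (q + 3)*(q^3 - q) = (q + 1)*(q + 3)*(q^2 - q) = (q - 1)*(q + 1)*(q + 3)*(q)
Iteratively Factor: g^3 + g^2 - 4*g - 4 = (g + 2)*(g^2 - g - 2) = (g - 2)*(g + 2)*(g + 1)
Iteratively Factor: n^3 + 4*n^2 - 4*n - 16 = (n + 4)*(n^2 - 4) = (n - 2)*(n + 4)*(n + 2)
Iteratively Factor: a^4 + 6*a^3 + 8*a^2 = (a)*(a^3 + 6*a^2 + 8*a) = a*(a + 2)*(a^2 + 4*a) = a*(a + 2)*(a + 4)*(a)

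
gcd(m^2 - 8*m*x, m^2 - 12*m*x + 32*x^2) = -m + 8*x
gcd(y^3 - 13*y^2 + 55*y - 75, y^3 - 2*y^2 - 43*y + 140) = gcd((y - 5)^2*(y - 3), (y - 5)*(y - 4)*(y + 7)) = y - 5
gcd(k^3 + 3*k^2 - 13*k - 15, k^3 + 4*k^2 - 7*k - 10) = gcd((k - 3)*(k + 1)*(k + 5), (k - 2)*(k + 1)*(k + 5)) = k^2 + 6*k + 5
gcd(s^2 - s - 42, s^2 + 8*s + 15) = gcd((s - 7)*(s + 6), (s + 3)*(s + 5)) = 1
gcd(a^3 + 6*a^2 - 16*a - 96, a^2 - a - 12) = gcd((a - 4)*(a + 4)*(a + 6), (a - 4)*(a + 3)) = a - 4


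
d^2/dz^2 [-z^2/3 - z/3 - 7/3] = -2/3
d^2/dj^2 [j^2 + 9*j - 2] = 2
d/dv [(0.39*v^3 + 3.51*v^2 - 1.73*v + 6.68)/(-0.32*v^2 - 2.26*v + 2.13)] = (-0.1248*v^4 - 1.7628*v^3 - 5.9941*v^2 + 19.2278*v + 11.4119)/(0.1024*v^4 + 1.4464*v^3 + 3.7444*v^2 - 9.6276*v + 4.5369)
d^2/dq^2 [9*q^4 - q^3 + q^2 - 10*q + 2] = 108*q^2 - 6*q + 2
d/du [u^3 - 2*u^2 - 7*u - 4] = 3*u^2 - 4*u - 7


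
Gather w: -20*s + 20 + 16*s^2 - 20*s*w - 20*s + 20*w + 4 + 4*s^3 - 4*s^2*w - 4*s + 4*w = 4*s^3 + 16*s^2 - 44*s + w*(-4*s^2 - 20*s + 24) + 24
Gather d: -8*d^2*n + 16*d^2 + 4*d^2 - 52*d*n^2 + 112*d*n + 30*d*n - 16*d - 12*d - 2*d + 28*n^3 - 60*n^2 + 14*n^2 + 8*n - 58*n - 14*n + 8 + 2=d^2*(20 - 8*n) + d*(-52*n^2 + 142*n - 30) + 28*n^3 - 46*n^2 - 64*n + 10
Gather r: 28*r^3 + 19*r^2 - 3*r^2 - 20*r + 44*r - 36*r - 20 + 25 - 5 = 28*r^3 + 16*r^2 - 12*r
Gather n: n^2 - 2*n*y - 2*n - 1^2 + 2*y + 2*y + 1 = n^2 + n*(-2*y - 2) + 4*y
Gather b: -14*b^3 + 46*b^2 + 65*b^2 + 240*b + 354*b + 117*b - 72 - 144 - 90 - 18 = -14*b^3 + 111*b^2 + 711*b - 324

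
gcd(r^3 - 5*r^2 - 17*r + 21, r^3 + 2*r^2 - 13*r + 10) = r - 1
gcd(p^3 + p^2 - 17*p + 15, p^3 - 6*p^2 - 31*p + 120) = p^2 + 2*p - 15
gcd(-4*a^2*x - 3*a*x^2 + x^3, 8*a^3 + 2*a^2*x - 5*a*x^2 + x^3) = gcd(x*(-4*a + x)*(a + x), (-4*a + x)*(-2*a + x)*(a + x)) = -4*a^2 - 3*a*x + x^2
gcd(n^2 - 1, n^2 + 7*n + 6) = n + 1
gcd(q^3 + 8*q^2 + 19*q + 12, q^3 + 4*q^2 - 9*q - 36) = q^2 + 7*q + 12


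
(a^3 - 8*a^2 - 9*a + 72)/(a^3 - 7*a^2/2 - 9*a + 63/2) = 2*(a - 8)/(2*a - 7)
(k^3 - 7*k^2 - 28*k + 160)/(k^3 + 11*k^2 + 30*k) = (k^2 - 12*k + 32)/(k*(k + 6))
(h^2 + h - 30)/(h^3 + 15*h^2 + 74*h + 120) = (h - 5)/(h^2 + 9*h + 20)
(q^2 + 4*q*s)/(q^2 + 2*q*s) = (q + 4*s)/(q + 2*s)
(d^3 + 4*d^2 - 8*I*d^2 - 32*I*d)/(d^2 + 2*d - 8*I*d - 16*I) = d*(d + 4)/(d + 2)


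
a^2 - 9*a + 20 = (a - 5)*(a - 4)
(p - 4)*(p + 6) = p^2 + 2*p - 24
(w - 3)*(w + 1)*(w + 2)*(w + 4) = w^4 + 4*w^3 - 7*w^2 - 34*w - 24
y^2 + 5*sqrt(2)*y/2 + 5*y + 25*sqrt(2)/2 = (y + 5)*(y + 5*sqrt(2)/2)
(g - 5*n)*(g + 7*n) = g^2 + 2*g*n - 35*n^2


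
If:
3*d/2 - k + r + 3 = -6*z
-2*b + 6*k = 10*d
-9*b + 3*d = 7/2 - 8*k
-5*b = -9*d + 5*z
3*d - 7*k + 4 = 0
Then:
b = 35/93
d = 67/186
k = 45/62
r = -2757/620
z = 253/930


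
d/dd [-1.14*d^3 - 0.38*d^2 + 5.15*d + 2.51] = -3.42*d^2 - 0.76*d + 5.15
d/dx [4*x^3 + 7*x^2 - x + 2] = 12*x^2 + 14*x - 1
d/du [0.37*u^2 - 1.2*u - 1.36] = 0.74*u - 1.2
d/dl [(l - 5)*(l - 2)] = 2*l - 7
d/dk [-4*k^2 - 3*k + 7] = -8*k - 3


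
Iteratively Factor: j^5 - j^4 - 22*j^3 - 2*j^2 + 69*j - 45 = (j - 5)*(j^4 + 4*j^3 - 2*j^2 - 12*j + 9) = (j - 5)*(j - 1)*(j^3 + 5*j^2 + 3*j - 9) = (j - 5)*(j - 1)*(j + 3)*(j^2 + 2*j - 3) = (j - 5)*(j - 1)^2*(j + 3)*(j + 3)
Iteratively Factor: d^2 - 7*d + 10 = (d - 5)*(d - 2)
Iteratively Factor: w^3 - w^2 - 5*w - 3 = (w - 3)*(w^2 + 2*w + 1) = (w - 3)*(w + 1)*(w + 1)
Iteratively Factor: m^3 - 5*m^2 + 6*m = (m)*(m^2 - 5*m + 6) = m*(m - 3)*(m - 2)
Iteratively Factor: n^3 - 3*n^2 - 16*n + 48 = (n - 3)*(n^2 - 16) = (n - 4)*(n - 3)*(n + 4)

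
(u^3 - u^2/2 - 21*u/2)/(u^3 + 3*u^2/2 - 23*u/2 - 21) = u/(u + 2)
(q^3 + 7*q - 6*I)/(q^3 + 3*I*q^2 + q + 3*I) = (q - 2*I)/(q + I)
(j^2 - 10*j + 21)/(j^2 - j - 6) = (j - 7)/(j + 2)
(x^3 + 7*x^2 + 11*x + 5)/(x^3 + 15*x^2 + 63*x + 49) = (x^2 + 6*x + 5)/(x^2 + 14*x + 49)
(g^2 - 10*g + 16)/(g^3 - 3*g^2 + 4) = (g - 8)/(g^2 - g - 2)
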